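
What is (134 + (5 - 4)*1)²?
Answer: 18225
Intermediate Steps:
(134 + (5 - 4)*1)² = (134 + 1*1)² = (134 + 1)² = 135² = 18225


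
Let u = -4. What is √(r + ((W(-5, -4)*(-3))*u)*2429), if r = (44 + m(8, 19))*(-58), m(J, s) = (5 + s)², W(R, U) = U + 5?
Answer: 2*I*√1703 ≈ 82.535*I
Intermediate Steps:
W(R, U) = 5 + U
r = -35960 (r = (44 + (5 + 19)²)*(-58) = (44 + 24²)*(-58) = (44 + 576)*(-58) = 620*(-58) = -35960)
√(r + ((W(-5, -4)*(-3))*u)*2429) = √(-35960 + (((5 - 4)*(-3))*(-4))*2429) = √(-35960 + ((1*(-3))*(-4))*2429) = √(-35960 - 3*(-4)*2429) = √(-35960 + 12*2429) = √(-35960 + 29148) = √(-6812) = 2*I*√1703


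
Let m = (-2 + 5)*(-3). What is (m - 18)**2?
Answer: 729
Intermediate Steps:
m = -9 (m = 3*(-3) = -9)
(m - 18)**2 = (-9 - 18)**2 = (-27)**2 = 729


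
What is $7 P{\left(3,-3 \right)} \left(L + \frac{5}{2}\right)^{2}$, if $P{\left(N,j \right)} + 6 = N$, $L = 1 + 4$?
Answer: $- \frac{4725}{4} \approx -1181.3$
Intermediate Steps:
$L = 5$
$P{\left(N,j \right)} = -6 + N$
$7 P{\left(3,-3 \right)} \left(L + \frac{5}{2}\right)^{2} = 7 \left(-6 + 3\right) \left(5 + \frac{5}{2}\right)^{2} = 7 \left(-3\right) \left(5 + 5 \cdot \frac{1}{2}\right)^{2} = - 21 \left(5 + \frac{5}{2}\right)^{2} = - 21 \left(\frac{15}{2}\right)^{2} = \left(-21\right) \frac{225}{4} = - \frac{4725}{4}$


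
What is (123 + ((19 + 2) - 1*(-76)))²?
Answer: 48400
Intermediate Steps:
(123 + ((19 + 2) - 1*(-76)))² = (123 + (21 + 76))² = (123 + 97)² = 220² = 48400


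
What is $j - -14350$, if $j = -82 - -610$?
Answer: $14878$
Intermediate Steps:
$j = 528$ ($j = -82 + 610 = 528$)
$j - -14350 = 528 - -14350 = 528 + 14350 = 14878$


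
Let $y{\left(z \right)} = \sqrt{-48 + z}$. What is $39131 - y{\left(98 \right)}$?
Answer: $39131 - 5 \sqrt{2} \approx 39124.0$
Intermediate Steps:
$39131 - y{\left(98 \right)} = 39131 - \sqrt{-48 + 98} = 39131 - \sqrt{50} = 39131 - 5 \sqrt{2}$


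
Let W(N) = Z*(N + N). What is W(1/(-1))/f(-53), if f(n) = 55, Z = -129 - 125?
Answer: 508/55 ≈ 9.2364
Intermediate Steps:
Z = -254
W(N) = -508*N (W(N) = -254*(N + N) = -508*N)
W(1/(-1))/f(-53) = -508/(-1)/55 = -508*(-1)*(1/55) = 508*(1/55) = 508/55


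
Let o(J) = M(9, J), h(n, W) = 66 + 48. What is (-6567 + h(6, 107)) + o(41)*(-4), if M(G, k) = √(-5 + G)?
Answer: -6461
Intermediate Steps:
h(n, W) = 114
o(J) = 2 (o(J) = √(-5 + 9) = √4 = 2)
(-6567 + h(6, 107)) + o(41)*(-4) = (-6567 + 114) + 2*(-4) = -6453 - 8 = -6461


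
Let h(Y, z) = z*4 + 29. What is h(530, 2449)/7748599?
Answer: 9825/7748599 ≈ 0.0012680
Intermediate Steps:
h(Y, z) = 29 + 4*z (h(Y, z) = 4*z + 29 = 29 + 4*z)
h(530, 2449)/7748599 = (29 + 4*2449)/7748599 = (29 + 9796)*(1/7748599) = 9825*(1/7748599) = 9825/7748599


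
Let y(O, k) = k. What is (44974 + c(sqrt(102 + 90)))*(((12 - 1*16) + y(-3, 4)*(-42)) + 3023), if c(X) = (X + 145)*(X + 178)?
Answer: 202352576 + 7366984*sqrt(3) ≈ 2.1511e+8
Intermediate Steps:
c(X) = (145 + X)*(178 + X)
(44974 + c(sqrt(102 + 90)))*(((12 - 1*16) + y(-3, 4)*(-42)) + 3023) = (44974 + (25810 + (sqrt(102 + 90))**2 + 323*sqrt(102 + 90)))*(((12 - 1*16) + 4*(-42)) + 3023) = (44974 + (25810 + (sqrt(192))**2 + 323*sqrt(192)))*(((12 - 16) - 168) + 3023) = (44974 + (25810 + (8*sqrt(3))**2 + 323*(8*sqrt(3))))*((-4 - 168) + 3023) = (44974 + (25810 + 192 + 2584*sqrt(3)))*(-172 + 3023) = (44974 + (26002 + 2584*sqrt(3)))*2851 = (70976 + 2584*sqrt(3))*2851 = 202352576 + 7366984*sqrt(3)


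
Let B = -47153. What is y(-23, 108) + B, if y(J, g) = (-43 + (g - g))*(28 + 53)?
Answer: -50636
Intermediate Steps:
y(J, g) = -3483 (y(J, g) = (-43 + 0)*81 = -43*81 = -3483)
y(-23, 108) + B = -3483 - 47153 = -50636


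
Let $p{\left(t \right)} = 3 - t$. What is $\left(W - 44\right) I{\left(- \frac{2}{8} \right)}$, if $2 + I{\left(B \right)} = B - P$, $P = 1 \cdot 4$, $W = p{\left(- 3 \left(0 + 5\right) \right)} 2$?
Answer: $50$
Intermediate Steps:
$W = 36$ ($W = \left(3 - - 3 \left(0 + 5\right)\right) 2 = \left(3 - \left(-3\right) 5\right) 2 = \left(3 - -15\right) 2 = \left(3 + 15\right) 2 = 18 \cdot 2 = 36$)
$P = 4$
$I{\left(B \right)} = -6 + B$ ($I{\left(B \right)} = -2 + \left(B - 4\right) = -2 + \left(-4 + B\right) = -6 + B$)
$\left(W - 44\right) I{\left(- \frac{2}{8} \right)} = \left(36 - 44\right) \left(-6 - \frac{2}{8}\right) = - 8 \left(-6 - \frac{1}{4}\right) = \left(-8\right) \left(- \frac{25}{4}\right) = 50$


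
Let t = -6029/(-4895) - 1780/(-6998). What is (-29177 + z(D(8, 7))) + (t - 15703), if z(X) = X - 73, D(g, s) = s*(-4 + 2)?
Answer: -770151562014/17127605 ≈ -44966.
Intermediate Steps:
D(g, s) = -2*s (D(g, s) = s*(-2) = -2*s)
z(X) = -73 + X
t = 25452021/17127605 (t = -6029*(-1/4895) - 1780*(-1/6998) = 6029/4895 + 890/3499 = 25452021/17127605 ≈ 1.4860)
(-29177 + z(D(8, 7))) + (t - 15703) = (-29177 + (-73 - 2*7)) + (25452021/17127605 - 15703) = (-29177 + (-73 - 14)) - 268929329294/17127605 = (-29177 - 87) - 268929329294/17127605 = -29264 - 268929329294/17127605 = -770151562014/17127605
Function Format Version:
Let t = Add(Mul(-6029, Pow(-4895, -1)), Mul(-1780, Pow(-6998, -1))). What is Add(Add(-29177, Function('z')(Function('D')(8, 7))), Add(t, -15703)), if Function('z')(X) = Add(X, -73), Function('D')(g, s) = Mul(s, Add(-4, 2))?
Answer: Rational(-770151562014, 17127605) ≈ -44966.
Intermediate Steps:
Function('D')(g, s) = Mul(-2, s) (Function('D')(g, s) = Mul(s, -2) = Mul(-2, s))
Function('z')(X) = Add(-73, X)
t = Rational(25452021, 17127605) (t = Add(Mul(-6029, Rational(-1, 4895)), Mul(-1780, Rational(-1, 6998))) = Add(Rational(6029, 4895), Rational(890, 3499)) = Rational(25452021, 17127605) ≈ 1.4860)
Add(Add(-29177, Function('z')(Function('D')(8, 7))), Add(t, -15703)) = Add(Add(-29177, Add(-73, Mul(-2, 7))), Add(Rational(25452021, 17127605), -15703)) = Add(Add(-29177, Add(-73, -14)), Rational(-268929329294, 17127605)) = Add(Add(-29177, -87), Rational(-268929329294, 17127605)) = Add(-29264, Rational(-268929329294, 17127605)) = Rational(-770151562014, 17127605)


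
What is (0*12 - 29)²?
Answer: 841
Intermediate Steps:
(0*12 - 29)² = (0 - 29)² = (-29)² = 841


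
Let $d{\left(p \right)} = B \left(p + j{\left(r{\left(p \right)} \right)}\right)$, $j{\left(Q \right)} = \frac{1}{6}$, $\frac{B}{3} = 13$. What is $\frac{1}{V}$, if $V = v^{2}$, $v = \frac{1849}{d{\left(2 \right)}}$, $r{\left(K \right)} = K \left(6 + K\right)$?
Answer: $\frac{28561}{13675204} \approx 0.0020885$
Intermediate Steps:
$B = 39$ ($B = 3 \cdot 13 = 39$)
$j{\left(Q \right)} = \frac{1}{6}$
$d{\left(p \right)} = \frac{13}{2} + 39 p$ ($d{\left(p \right)} = 39 \left(p + \frac{1}{6}\right) = 39 \left(\frac{1}{6} + p\right) = \frac{13}{2} + 39 p$)
$v = \frac{3698}{169}$ ($v = \frac{1849}{\frac{13}{2} + 39 \cdot 2} = \frac{1849}{\frac{13}{2} + 78} = \frac{1849}{\frac{169}{2}} = 1849 \cdot \frac{2}{169} = \frac{3698}{169} \approx 21.882$)
$V = \frac{13675204}{28561}$ ($V = \left(\frac{3698}{169}\right)^{2} = \frac{13675204}{28561} \approx 478.81$)
$\frac{1}{V} = \frac{1}{\frac{13675204}{28561}} = \frac{28561}{13675204}$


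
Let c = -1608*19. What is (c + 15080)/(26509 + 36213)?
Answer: -7736/31361 ≈ -0.24668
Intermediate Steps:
c = -30552
(c + 15080)/(26509 + 36213) = (-30552 + 15080)/(26509 + 36213) = -15472/62722 = -15472*1/62722 = -7736/31361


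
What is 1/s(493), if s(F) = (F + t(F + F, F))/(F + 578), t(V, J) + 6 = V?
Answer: 357/491 ≈ 0.72709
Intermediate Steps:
t(V, J) = -6 + V
s(F) = (-6 + 3*F)/(578 + F) (s(F) = (F + (-6 + (F + F)))/(F + 578) = (F + (-6 + 2*F))/(578 + F) = (-6 + 3*F)/(578 + F))
1/s(493) = 1/(3*(-2 + 493)/(578 + 493)) = 1/(3*491/1071) = 1/(3*(1/1071)*491) = 1/(491/357) = 357/491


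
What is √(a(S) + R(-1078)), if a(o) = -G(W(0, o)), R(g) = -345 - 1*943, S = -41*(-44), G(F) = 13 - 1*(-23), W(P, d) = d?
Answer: 2*I*√331 ≈ 36.387*I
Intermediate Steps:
G(F) = 36 (G(F) = 13 + 23 = 36)
S = 1804
R(g) = -1288 (R(g) = -345 - 943 = -1288)
a(o) = -36 (a(o) = -1*36 = -36)
√(a(S) + R(-1078)) = √(-36 - 1288) = √(-1324) = 2*I*√331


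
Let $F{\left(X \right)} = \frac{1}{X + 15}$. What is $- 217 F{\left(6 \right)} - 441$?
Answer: $- \frac{1354}{3} \approx -451.33$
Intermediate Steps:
$F{\left(X \right)} = \frac{1}{15 + X}$
$- 217 F{\left(6 \right)} - 441 = - \frac{217}{15 + 6} - 441 = - \frac{217}{21} - 441 = \left(-217\right) \frac{1}{21} - 441 = - \frac{31}{3} - 441 = - \frac{1354}{3}$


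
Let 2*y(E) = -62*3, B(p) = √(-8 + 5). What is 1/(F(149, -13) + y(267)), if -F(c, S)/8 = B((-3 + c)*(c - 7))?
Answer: I/(-93*I + 8*√3) ≈ -0.010519 + 0.0015673*I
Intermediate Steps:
B(p) = I*√3 (B(p) = √(-3) = I*√3)
y(E) = -93 (y(E) = (-62*3)/2 = (½)*(-186) = -93)
F(c, S) = -8*I*√3
1/(F(149, -13) + y(267)) = 1/(-8*I*√3 - 93) = 1/(-93 - 8*I*√3)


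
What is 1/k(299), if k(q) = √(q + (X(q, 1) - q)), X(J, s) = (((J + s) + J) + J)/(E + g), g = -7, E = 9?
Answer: √449/449 ≈ 0.047193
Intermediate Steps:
X(J, s) = s/2 + 3*J/2 (X(J, s) = (((J + s) + J) + J)/(9 - 7) = ((s + 2*J) + J)/2 = (s + 3*J)*(½) = s/2 + 3*J/2)
k(q) = √(½ + 3*q/2) (k(q) = √(q + (((½)*1 + 3*q/2) - q)) = √(q + ((½ + 3*q/2) - q)) = √(q + (½ + q/2)) = √(½ + 3*q/2))
1/k(299) = 1/(√(2 + 6*299)/2) = 1/(√(2 + 1794)/2) = 1/(√1796/2) = 1/((2*√449)/2) = 1/(√449) = √449/449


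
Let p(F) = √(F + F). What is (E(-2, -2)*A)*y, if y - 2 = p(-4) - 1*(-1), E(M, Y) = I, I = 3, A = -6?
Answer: -54 - 36*I*√2 ≈ -54.0 - 50.912*I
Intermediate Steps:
p(F) = √2*√F (p(F) = √(2*F) = √2*√F)
E(M, Y) = 3
y = 3 + 2*I*√2 (y = 2 + (√2*√(-4) - 1*(-1)) = 2 + (√2*(2*I) + 1) = 2 + (2*I*√2 + 1) = 2 + (1 + 2*I*√2) = 3 + 2*I*√2 ≈ 3.0 + 2.8284*I)
(E(-2, -2)*A)*y = (3*(-6))*(3 + 2*I*√2) = -18*(3 + 2*I*√2) = -54 - 36*I*√2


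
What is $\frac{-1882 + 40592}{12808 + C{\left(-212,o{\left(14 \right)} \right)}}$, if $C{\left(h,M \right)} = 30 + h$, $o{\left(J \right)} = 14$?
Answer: $\frac{19355}{6313} \approx 3.0659$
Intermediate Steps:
$\frac{-1882 + 40592}{12808 + C{\left(-212,o{\left(14 \right)} \right)}} = \frac{-1882 + 40592}{12808 + \left(30 - 212\right)} = \frac{38710}{12808 - 182} = \frac{38710}{12626} = 38710 \cdot \frac{1}{12626} = \frac{19355}{6313}$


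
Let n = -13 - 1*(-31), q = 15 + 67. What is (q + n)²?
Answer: 10000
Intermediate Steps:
q = 82
n = 18 (n = -13 + 31 = 18)
(q + n)² = (82 + 18)² = 100² = 10000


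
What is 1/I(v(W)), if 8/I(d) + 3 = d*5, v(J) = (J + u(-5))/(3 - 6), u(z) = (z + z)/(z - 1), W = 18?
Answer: -161/36 ≈ -4.4722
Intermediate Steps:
u(z) = 2*z/(-1 + z) (u(z) = (2*z)/(-1 + z) = 2*z/(-1 + z))
v(J) = -5/9 - J/3 (v(J) = (J + 2*(-5)/(-1 - 5))/(3 - 6) = (J + 2*(-5)/(-6))/(-3) = (J + 2*(-5)*(-⅙))*(-⅓) = (J + 5/3)*(-⅓) = (5/3 + J)*(-⅓) = -5/9 - J/3)
I(d) = 8/(-3 + 5*d) (I(d) = 8/(-3 + d*5) = 8/(-3 + 5*d))
1/I(v(W)) = 1/(8/(-3 + 5*(-5/9 - ⅓*18))) = 1/(8/(-3 + 5*(-5/9 - 6))) = 1/(8/(-3 + 5*(-59/9))) = 1/(8/(-3 - 295/9)) = 1/(8/(-322/9)) = 1/(8*(-9/322)) = 1/(-36/161) = -161/36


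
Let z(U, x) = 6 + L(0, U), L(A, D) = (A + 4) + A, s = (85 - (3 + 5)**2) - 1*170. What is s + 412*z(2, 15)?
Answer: 3971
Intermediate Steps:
s = -149 (s = (85 - 1*8**2) - 170 = (85 - 1*64) - 170 = (85 - 64) - 170 = 21 - 170 = -149)
L(A, D) = 4 + 2*A (L(A, D) = (4 + A) + A = 4 + 2*A)
z(U, x) = 10 (z(U, x) = 6 + (4 + 2*0) = 6 + (4 + 0) = 6 + 4 = 10)
s + 412*z(2, 15) = -149 + 412*10 = -149 + 4120 = 3971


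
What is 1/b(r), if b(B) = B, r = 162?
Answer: 1/162 ≈ 0.0061728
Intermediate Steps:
1/b(r) = 1/162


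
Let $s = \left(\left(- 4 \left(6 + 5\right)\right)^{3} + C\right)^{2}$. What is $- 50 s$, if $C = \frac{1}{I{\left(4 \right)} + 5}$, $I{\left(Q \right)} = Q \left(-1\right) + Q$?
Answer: $-362813989122$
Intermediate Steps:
$I{\left(Q \right)} = 0$ ($I{\left(Q \right)} = - Q + Q = 0$)
$C = \frac{1}{5}$ ($C = \frac{1}{0 + 5} = \frac{1}{5} \approx 0.2$)
$s = \frac{181406994561}{25}$ ($s = \left(\left(- 4 \left(6 + 5\right)\right)^{3} + \frac{1}{5}\right)^{2} = \left(\left(\left(-4\right) 11\right)^{3} + \frac{1}{5}\right)^{2} = \left(\left(-44\right)^{3} + \frac{1}{5}\right)^{2} = \left(-85184 + \frac{1}{5}\right)^{2} = \left(- \frac{425919}{5}\right)^{2} = \frac{181406994561}{25} \approx 7.2563 \cdot 10^{9}$)
$- 50 s = \left(-50\right) \frac{181406994561}{25} = -362813989122$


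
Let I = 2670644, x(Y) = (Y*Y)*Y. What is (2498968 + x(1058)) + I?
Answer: 1189456724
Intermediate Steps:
x(Y) = Y³ (x(Y) = Y²*Y = Y³)
(2498968 + x(1058)) + I = (2498968 + 1058³) + 2670644 = (2498968 + 1184287112) + 2670644 = 1186786080 + 2670644 = 1189456724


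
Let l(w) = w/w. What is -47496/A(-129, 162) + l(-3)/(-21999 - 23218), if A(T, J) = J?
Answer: -357937799/1220859 ≈ -293.19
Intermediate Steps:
l(w) = 1
-47496/A(-129, 162) + l(-3)/(-21999 - 23218) = -47496/162 + 1/(-21999 - 23218) = -47496*1/162 + 1/(-45217) = -7916/27 + 1*(-1/45217) = -7916/27 - 1/45217 = -357937799/1220859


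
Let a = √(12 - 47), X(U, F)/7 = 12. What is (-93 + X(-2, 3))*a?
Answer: -9*I*√35 ≈ -53.245*I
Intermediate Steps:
X(U, F) = 84 (X(U, F) = 7*12 = 84)
a = I*√35 (a = √(-35) = I*√35 ≈ 5.9161*I)
(-93 + X(-2, 3))*a = (-93 + 84)*(I*√35) = -9*I*√35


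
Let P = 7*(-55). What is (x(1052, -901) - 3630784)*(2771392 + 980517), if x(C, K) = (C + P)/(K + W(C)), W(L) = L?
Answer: -2056975543641753/151 ≈ -1.3622e+13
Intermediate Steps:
P = -385
x(C, K) = (-385 + C)/(C + K) (x(C, K) = (C - 385)/(K + C) = (-385 + C)/(C + K))
(x(1052, -901) - 3630784)*(2771392 + 980517) = ((-385 + 1052)/(1052 - 901) - 3630784)*(2771392 + 980517) = (667/151 - 3630784)*3751909 = -548247717/151*3751909 = -2056975543641753/151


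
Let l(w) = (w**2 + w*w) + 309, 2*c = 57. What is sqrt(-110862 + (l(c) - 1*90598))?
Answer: I*sqrt(798106)/2 ≈ 446.68*I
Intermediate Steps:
c = 57/2 (c = (1/2)*57 = 57/2 ≈ 28.500)
l(w) = 309 + 2*w**2 (l(w) = (w**2 + w**2) + 309 = 2*w**2 + 309 = 309 + 2*w**2)
sqrt(-110862 + (l(c) - 1*90598)) = sqrt(-110862 + ((309 + 2*(57/2)**2) - 1*90598)) = sqrt(-110862 + ((309 + 2*(3249/4)) - 90598)) = sqrt(-110862 + ((309 + 3249/2) - 90598)) = sqrt(-110862 + (3867/2 - 90598)) = sqrt(-110862 - 177329/2) = sqrt(-399053/2) = I*sqrt(798106)/2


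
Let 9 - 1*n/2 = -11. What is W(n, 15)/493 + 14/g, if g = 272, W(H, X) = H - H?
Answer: 7/136 ≈ 0.051471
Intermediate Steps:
n = 40 (n = 18 - 2*(-11) = 18 + 22 = 40)
W(H, X) = 0
W(n, 15)/493 + 14/g = 0/493 + 14/272 = 0*(1/493) + 14*(1/272) = 0 + 7/136 = 7/136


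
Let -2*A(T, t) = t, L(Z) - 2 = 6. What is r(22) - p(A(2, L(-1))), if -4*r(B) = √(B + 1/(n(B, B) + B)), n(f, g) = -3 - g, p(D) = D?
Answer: 4 - √195/12 ≈ 2.8363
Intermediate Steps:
L(Z) = 8 (L(Z) = 2 + 6 = 8)
A(T, t) = -t/2
r(B) = -√(-⅓ + B)/4 (r(B) = -√(B + 1/((-3 - B) + B))/4 = -√(B + 1/(-3))/4 = -√(B - ⅓)/4 = -√(-⅓ + B)/4)
r(22) - p(A(2, L(-1))) = -√(-3 + 9*22)/12 - (-1)*8/2 = -√(-3 + 198)/12 - 1*(-4) = -√195/12 + 4 = 4 - √195/12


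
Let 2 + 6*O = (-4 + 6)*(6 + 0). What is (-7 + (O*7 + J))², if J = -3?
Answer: 25/9 ≈ 2.7778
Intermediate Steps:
O = 5/3 (O = -⅓ + ((-4 + 6)*(6 + 0))/6 = -⅓ + (2*6)/6 = -⅓ + (⅙)*12 = -⅓ + 2 = 5/3 ≈ 1.6667)
(-7 + (O*7 + J))² = (-7 + ((5/3)*7 - 3))² = (-7 + (35/3 - 3))² = (-7 + 26/3)² = (5/3)² = 25/9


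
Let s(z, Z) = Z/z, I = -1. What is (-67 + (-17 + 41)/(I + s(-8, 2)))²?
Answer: 185761/25 ≈ 7430.4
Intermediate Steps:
(-67 + (-17 + 41)/(I + s(-8, 2)))² = (-67 + (-17 + 41)/(-1 + 2/(-8)))² = (-67 + 24/(-1 + 2*(-⅛)))² = (-67 + 24/(-1 - ¼))² = (-67 + 24/(-5/4))² = (-67 + 24*(-⅘))² = (-67 - 96/5)² = (-431/5)² = 185761/25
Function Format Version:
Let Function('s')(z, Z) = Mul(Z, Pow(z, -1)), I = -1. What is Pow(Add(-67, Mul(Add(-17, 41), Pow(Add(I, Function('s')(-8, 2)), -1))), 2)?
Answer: Rational(185761, 25) ≈ 7430.4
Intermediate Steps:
Pow(Add(-67, Mul(Add(-17, 41), Pow(Add(I, Function('s')(-8, 2)), -1))), 2) = Pow(Add(-67, Mul(Add(-17, 41), Pow(Add(-1, Mul(2, Pow(-8, -1))), -1))), 2) = Pow(Add(-67, Mul(24, Pow(Add(-1, Mul(2, Rational(-1, 8))), -1))), 2) = Pow(Add(-67, Mul(24, Pow(Add(-1, Rational(-1, 4)), -1))), 2) = Pow(Add(-67, Mul(24, Pow(Rational(-5, 4), -1))), 2) = Pow(Add(-67, Mul(24, Rational(-4, 5))), 2) = Pow(Add(-67, Rational(-96, 5)), 2) = Pow(Rational(-431, 5), 2) = Rational(185761, 25)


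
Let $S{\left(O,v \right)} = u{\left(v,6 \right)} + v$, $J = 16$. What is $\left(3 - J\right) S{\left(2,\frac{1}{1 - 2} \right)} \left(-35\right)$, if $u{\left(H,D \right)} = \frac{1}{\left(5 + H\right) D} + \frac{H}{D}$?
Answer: $- \frac{4095}{8} \approx -511.88$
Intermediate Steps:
$u{\left(H,D \right)} = \frac{H}{D} + \frac{1}{D \left(5 + H\right)}$ ($u{\left(H,D \right)} = \frac{1}{D \left(5 + H\right)} + \frac{H}{D} = \frac{H}{D} + \frac{1}{D \left(5 + H\right)}$)
$S{\left(O,v \right)} = v + \frac{1 + v^{2} + 5 v}{6 \left(5 + v\right)}$ ($S{\left(O,v \right)} = \frac{1 + v^{2} + 5 v}{6 \left(5 + v\right)} + v = v + \frac{1 + v^{2} + 5 v}{6 \left(5 + v\right)}$)
$\left(3 - J\right) S{\left(2,\frac{1}{1 - 2} \right)} \left(-35\right) = \left(3 - 16\right) \frac{1 + 7 \left(\frac{1}{1 - 2}\right)^{2} + \frac{35}{1 - 2}}{6 \left(5 + \frac{1}{1 - 2}\right)} \left(-35\right) = \left(3 - 16\right) \frac{1 + 7 \left(\frac{1}{-1}\right)^{2} + \frac{35}{-1}}{6 \left(5 + \frac{1}{-1}\right)} \left(-35\right) = - 13 \frac{1 + 7 \left(-1\right)^{2} + 35 \left(-1\right)}{6 \left(5 - 1\right)} \left(-35\right) = - 13 \frac{1 + 7 \cdot 1 - 35}{6 \cdot 4} \left(-35\right) = - 13 \cdot \frac{1}{6} \cdot \frac{1}{4} \left(1 + 7 - 35\right) \left(-35\right) = - 13 \cdot \frac{1}{6} \cdot \frac{1}{4} \left(-27\right) \left(-35\right) = \left(-13\right) \left(- \frac{9}{8}\right) \left(-35\right) = \frac{117}{8} \left(-35\right) = - \frac{4095}{8}$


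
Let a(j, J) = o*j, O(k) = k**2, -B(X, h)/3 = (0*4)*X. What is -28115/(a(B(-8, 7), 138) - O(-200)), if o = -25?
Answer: 5623/8000 ≈ 0.70288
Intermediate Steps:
B(X, h) = 0 (B(X, h) = -3*0*4*X = -0*X = -3*0 = 0)
a(j, J) = -25*j
-28115/(a(B(-8, 7), 138) - O(-200)) = -28115/(-25*0 - 1*(-200)**2) = -28115/(0 - 1*40000) = -28115/(0 - 40000) = -28115/(-40000) = -28115*(-1/40000) = 5623/8000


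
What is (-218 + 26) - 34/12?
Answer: -1169/6 ≈ -194.83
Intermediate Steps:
(-218 + 26) - 34/12 = -192 - 34*1/12 = -192 - 17/6 = -1169/6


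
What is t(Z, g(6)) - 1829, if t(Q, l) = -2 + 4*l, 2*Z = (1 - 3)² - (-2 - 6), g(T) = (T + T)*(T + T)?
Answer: -1255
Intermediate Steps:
g(T) = 4*T² (g(T) = (2*T)*(2*T) = 4*T²)
Z = 6 (Z = ((1 - 3)² - (-2 - 6))/2 = ((-2)² - 1*(-8))/2 = (4 + 8)/2 = (½)*12 = 6)
t(Z, g(6)) - 1829 = (-2 + 4*(4*6²)) - 1829 = (-2 + 4*(4*36)) - 1829 = (-2 + 4*144) - 1829 = (-2 + 576) - 1829 = 574 - 1829 = -1255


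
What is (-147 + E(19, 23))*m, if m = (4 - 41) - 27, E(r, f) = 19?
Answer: 8192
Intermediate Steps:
m = -64 (m = -37 - 27 = -64)
(-147 + E(19, 23))*m = (-147 + 19)*(-64) = -128*(-64) = 8192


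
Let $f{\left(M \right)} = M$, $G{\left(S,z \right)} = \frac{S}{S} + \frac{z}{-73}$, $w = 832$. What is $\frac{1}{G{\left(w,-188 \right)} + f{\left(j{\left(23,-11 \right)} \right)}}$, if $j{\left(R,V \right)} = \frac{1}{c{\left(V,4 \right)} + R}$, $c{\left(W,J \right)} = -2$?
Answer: $\frac{1533}{5554} \approx 0.27602$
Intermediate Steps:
$j{\left(R,V \right)} = \frac{1}{-2 + R}$
$G{\left(S,z \right)} = 1 - \frac{z}{73}$ ($G{\left(S,z \right)} = 1 + z \left(- \frac{1}{73}\right) = 1 - \frac{z}{73}$)
$\frac{1}{G{\left(w,-188 \right)} + f{\left(j{\left(23,-11 \right)} \right)}} = \frac{1}{\left(1 - - \frac{188}{73}\right) + \frac{1}{-2 + 23}} = \frac{1}{\left(1 + \frac{188}{73}\right) + \frac{1}{21}} = \frac{1}{\frac{261}{73} + \frac{1}{21}} = \frac{1}{\frac{5554}{1533}} = \frac{1533}{5554}$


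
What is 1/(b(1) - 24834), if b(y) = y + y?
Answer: -1/24832 ≈ -4.0271e-5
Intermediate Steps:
b(y) = 2*y
1/(b(1) - 24834) = 1/(2*1 - 24834) = 1/(2 - 24834) = 1/(-24832) = -1/24832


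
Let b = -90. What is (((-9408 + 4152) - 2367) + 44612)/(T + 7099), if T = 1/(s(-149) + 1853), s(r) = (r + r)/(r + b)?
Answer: 16392230185/3146028574 ≈ 5.2104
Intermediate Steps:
s(r) = 2*r/(-90 + r) (s(r) = (r + r)/(r - 90) = (2*r)/(-90 + r) = 2*r/(-90 + r))
T = 239/443165 (T = 1/(2*(-149)/(-90 - 149) + 1853) = 1/(2*(-149)/(-239) + 1853) = 1/(2*(-149)*(-1/239) + 1853) = 1/(298/239 + 1853) = 1/(443165/239) = 239/443165 ≈ 0.00053930)
(((-9408 + 4152) - 2367) + 44612)/(T + 7099) = (((-9408 + 4152) - 2367) + 44612)/(239/443165 + 7099) = ((-5256 - 2367) + 44612)/(3146028574/443165) = (-7623 + 44612)*(443165/3146028574) = 36989*(443165/3146028574) = 16392230185/3146028574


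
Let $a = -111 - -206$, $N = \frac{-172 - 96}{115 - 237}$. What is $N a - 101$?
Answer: $\frac{6569}{61} \approx 107.69$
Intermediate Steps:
$N = \frac{134}{61}$ ($N = - \frac{268}{-122} = \left(-268\right) \left(- \frac{1}{122}\right) = \frac{134}{61} \approx 2.1967$)
$a = 95$ ($a = -111 + 206 = 95$)
$N a - 101 = \frac{134}{61} \cdot 95 - 101 = \frac{12730}{61} - 101 = \frac{6569}{61}$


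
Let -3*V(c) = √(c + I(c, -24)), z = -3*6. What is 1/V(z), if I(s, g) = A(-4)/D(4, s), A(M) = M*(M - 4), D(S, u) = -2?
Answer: 3*I*√34/34 ≈ 0.5145*I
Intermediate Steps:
A(M) = M*(-4 + M)
I(s, g) = -16 (I(s, g) = -4*(-4 - 4)/(-2) = -4*(-8)*(-½) = 32*(-½) = -16)
z = -18
V(c) = -√(-16 + c)/3 (V(c) = -√(c - 16)/3 = -√(-16 + c)/3)
1/V(z) = 1/(-√(-16 - 18)/3) = 1/(-I*√34/3) = 3*I*√34/34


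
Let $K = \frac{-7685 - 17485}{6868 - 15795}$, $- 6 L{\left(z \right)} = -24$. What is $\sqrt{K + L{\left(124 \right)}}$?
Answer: $\frac{\sqrt{543457906}}{8927} \approx 2.6114$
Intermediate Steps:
$L{\left(z \right)} = 4$ ($L{\left(z \right)} = \left(- \frac{1}{6}\right) \left(-24\right) = 4$)
$K = \frac{25170}{8927}$ ($K = - \frac{25170}{-8927} = \left(-25170\right) \left(- \frac{1}{8927}\right) = \frac{25170}{8927} \approx 2.8195$)
$\sqrt{K + L{\left(124 \right)}} = \sqrt{\frac{25170}{8927} + 4} = \sqrt{\frac{60878}{8927}} = \frac{\sqrt{543457906}}{8927}$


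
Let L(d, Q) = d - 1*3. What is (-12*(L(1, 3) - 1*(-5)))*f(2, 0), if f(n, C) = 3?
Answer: -108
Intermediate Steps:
L(d, Q) = -3 + d (L(d, Q) = d - 3 = -3 + d)
(-12*(L(1, 3) - 1*(-5)))*f(2, 0) = -12*((-3 + 1) - 1*(-5))*3 = -12*(-2 + 5)*3 = -12*3*3 = -36*3 = -108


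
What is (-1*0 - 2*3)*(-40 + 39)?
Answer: 6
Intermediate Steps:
(-1*0 - 2*3)*(-40 + 39) = (0 - 6)*(-1) = -6*(-1) = 6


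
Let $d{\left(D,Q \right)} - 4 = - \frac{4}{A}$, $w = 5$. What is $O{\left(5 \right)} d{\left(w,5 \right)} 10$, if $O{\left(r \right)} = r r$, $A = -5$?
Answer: $1200$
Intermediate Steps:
$O{\left(r \right)} = r^{2}$
$d{\left(D,Q \right)} = \frac{24}{5}$ ($d{\left(D,Q \right)} = 4 - \frac{4}{-5} = 4 - - \frac{4}{5} = 4 + \frac{4}{5} = \frac{24}{5}$)
$O{\left(5 \right)} d{\left(w,5 \right)} 10 = 5^{2} \cdot \frac{24}{5} \cdot 10 = 25 \cdot \frac{24}{5} \cdot 10 = 120 \cdot 10 = 1200$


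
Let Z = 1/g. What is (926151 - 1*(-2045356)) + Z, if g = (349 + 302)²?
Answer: 1259327638108/423801 ≈ 2.9715e+6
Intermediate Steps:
g = 423801 (g = 651² = 423801)
Z = 1/423801 ≈ 2.3596e-6
(926151 - 1*(-2045356)) + Z = (926151 - 1*(-2045356)) + 1/423801 = (926151 + 2045356) + 1/423801 = 2971507 + 1/423801 = 1259327638108/423801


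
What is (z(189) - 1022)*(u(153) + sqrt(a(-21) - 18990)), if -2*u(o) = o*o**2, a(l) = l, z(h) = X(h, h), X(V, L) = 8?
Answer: 1815859539 - 1014*I*sqrt(19011) ≈ 1.8159e+9 - 1.3981e+5*I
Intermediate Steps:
z(h) = 8
u(o) = -o**3/2 (u(o) = -o*o**2/2 = -o**3/2)
(z(189) - 1022)*(u(153) + sqrt(a(-21) - 18990)) = (8 - 1022)*(-1/2*153**3 + sqrt(-21 - 18990)) = -1014*(-1/2*3581577 + sqrt(-19011)) = -1014*(-3581577/2 + I*sqrt(19011)) = 1815859539 - 1014*I*sqrt(19011)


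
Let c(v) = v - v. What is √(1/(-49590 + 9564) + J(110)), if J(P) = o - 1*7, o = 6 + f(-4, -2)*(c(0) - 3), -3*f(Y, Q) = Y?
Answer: I*√8010443406/40026 ≈ 2.2361*I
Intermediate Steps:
f(Y, Q) = -Y/3
c(v) = 0
o = 2 (o = 6 + (-⅓*(-4))*(0 - 3) = 6 + (4/3)*(-3) = 6 - 4 = 2)
J(P) = -5 (J(P) = 2 - 1*7 = 2 - 7 = -5)
√(1/(-49590 + 9564) + J(110)) = √(1/(-49590 + 9564) - 5) = √(1/(-40026) - 5) = √(-1/40026 - 5) = √(-200131/40026) = I*√8010443406/40026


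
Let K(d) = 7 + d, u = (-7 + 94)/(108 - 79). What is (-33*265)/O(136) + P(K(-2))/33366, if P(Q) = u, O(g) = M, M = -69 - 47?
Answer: 48631003/645076 ≈ 75.388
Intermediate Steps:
M = -116
O(g) = -116
u = 3 (u = 87/29 = 87*(1/29) = 3)
P(Q) = 3
(-33*265)/O(136) + P(K(-2))/33366 = -33*265/(-116) + 3/33366 = -8745*(-1/116) + 3*(1/33366) = 8745/116 + 1/11122 = 48631003/645076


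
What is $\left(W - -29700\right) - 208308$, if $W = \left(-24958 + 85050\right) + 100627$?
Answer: $-17889$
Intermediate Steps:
$W = 160719$ ($W = 60092 + 100627 = 160719$)
$\left(W - -29700\right) - 208308 = \left(160719 - -29700\right) - 208308 = \left(160719 + 29700\right) - 208308 = 190419 - 208308 = -17889$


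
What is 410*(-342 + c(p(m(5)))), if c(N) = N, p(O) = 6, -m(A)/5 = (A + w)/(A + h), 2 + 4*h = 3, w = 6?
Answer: -137760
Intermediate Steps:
h = ¼ (h = -½ + (¼)*3 = -½ + ¾ = ¼ ≈ 0.25000)
m(A) = -5*(6 + A)/(¼ + A) (m(A) = -5*(A + 6)/(A + ¼) = -5*(6 + A)/(¼ + A))
410*(-342 + c(p(m(5)))) = 410*(-342 + 6) = 410*(-336) = -137760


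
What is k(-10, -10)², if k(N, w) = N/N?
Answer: 1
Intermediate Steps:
k(N, w) = 1
k(-10, -10)² = 1² = 1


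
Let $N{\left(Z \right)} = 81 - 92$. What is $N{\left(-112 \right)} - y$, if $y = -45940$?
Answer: $45929$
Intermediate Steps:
$N{\left(Z \right)} = -11$ ($N{\left(Z \right)} = 81 - 92 = -11$)
$N{\left(-112 \right)} - y = -11 - -45940 = -11 + 45940 = 45929$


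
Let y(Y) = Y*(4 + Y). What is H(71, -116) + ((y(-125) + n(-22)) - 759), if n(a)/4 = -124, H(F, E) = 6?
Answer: 13876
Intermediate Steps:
n(a) = -496 (n(a) = 4*(-124) = -496)
H(71, -116) + ((y(-125) + n(-22)) - 759) = 6 + ((-125*(4 - 125) - 496) - 759) = 6 + ((-125*(-121) - 496) - 759) = 6 + ((15125 - 496) - 759) = 6 + (14629 - 759) = 6 + 13870 = 13876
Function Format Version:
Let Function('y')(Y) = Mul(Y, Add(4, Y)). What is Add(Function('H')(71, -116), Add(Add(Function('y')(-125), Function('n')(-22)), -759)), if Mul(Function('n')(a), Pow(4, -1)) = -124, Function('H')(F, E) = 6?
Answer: 13876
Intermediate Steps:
Function('n')(a) = -496 (Function('n')(a) = Mul(4, -124) = -496)
Add(Function('H')(71, -116), Add(Add(Function('y')(-125), Function('n')(-22)), -759)) = Add(6, Add(Add(Mul(-125, Add(4, -125)), -496), -759)) = Add(6, Add(Add(Mul(-125, -121), -496), -759)) = Add(6, Add(Add(15125, -496), -759)) = Add(6, Add(14629, -759)) = Add(6, 13870) = 13876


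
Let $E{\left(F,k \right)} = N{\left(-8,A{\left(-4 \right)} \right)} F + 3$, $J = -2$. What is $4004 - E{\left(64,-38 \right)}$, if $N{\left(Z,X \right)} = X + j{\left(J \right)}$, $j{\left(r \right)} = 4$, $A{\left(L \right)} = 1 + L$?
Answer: $3937$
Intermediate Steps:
$N{\left(Z,X \right)} = 4 + X$ ($N{\left(Z,X \right)} = X + 4 = 4 + X$)
$E{\left(F,k \right)} = 3 + F$ ($E{\left(F,k \right)} = \left(4 + \left(1 - 4\right)\right) F + 3 = \left(4 - 3\right) F + 3 = 1 F + 3 = F + 3 = 3 + F$)
$4004 - E{\left(64,-38 \right)} = 4004 - \left(3 + 64\right) = 4004 - 67 = 3937$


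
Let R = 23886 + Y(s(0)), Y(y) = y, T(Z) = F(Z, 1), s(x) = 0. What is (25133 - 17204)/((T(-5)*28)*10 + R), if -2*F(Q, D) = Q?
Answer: 7929/24586 ≈ 0.32250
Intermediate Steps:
F(Q, D) = -Q/2
T(Z) = -Z/2
R = 23886 (R = 23886 + 0 = 23886)
(25133 - 17204)/((T(-5)*28)*10 + R) = (25133 - 17204)/((-½*(-5)*28)*10 + 23886) = 7929/(((5/2)*28)*10 + 23886) = 7929/(70*10 + 23886) = 7929/(700 + 23886) = 7929/24586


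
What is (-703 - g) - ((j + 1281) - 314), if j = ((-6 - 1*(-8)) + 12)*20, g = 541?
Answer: -2491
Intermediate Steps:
j = 280 (j = ((-6 + 8) + 12)*20 = (2 + 12)*20 = 14*20 = 280)
(-703 - g) - ((j + 1281) - 314) = (-703 - 1*541) - ((280 + 1281) - 314) = (-703 - 541) - (1561 - 314) = -1244 - 1*1247 = -1244 - 1247 = -2491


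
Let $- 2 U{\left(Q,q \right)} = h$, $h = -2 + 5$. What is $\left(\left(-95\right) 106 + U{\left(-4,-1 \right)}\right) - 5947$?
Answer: $- \frac{32037}{2} \approx -16019.0$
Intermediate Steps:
$h = 3$
$U{\left(Q,q \right)} = - \frac{3}{2}$ ($U{\left(Q,q \right)} = \left(- \frac{1}{2}\right) 3 = - \frac{3}{2}$)
$\left(\left(-95\right) 106 + U{\left(-4,-1 \right)}\right) - 5947 = \left(\left(-95\right) 106 - \frac{3}{2}\right) - 5947 = \left(-10070 - \frac{3}{2}\right) - 5947 = - \frac{20143}{2} - 5947 = - \frac{32037}{2}$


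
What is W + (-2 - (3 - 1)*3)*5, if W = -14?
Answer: -54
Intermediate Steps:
W + (-2 - (3 - 1)*3)*5 = -14 + (-2 - (3 - 1)*3)*5 = -14 + (-2 - 2*3)*5 = -14 + (-2 - 1*6)*5 = -14 + (-2 - 6)*5 = -14 - 8*5 = -14 - 40 = -54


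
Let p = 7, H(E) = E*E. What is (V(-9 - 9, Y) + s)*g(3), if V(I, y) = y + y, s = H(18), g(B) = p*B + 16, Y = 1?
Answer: 12062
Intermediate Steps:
H(E) = E²
g(B) = 16 + 7*B (g(B) = 7*B + 16 = 16 + 7*B)
s = 324 (s = 18² = 324)
V(I, y) = 2*y
(V(-9 - 9, Y) + s)*g(3) = (2*1 + 324)*(16 + 7*3) = (2 + 324)*(16 + 21) = 326*37 = 12062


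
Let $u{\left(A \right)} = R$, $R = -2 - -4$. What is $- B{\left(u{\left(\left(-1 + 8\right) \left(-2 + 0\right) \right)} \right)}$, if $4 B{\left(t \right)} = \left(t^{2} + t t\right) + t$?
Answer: $- \frac{5}{2} \approx -2.5$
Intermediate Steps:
$R = 2$ ($R = -2 + 4 = 2$)
$u{\left(A \right)} = 2$
$B{\left(t \right)} = \frac{t^{2}}{2} + \frac{t}{4}$ ($B{\left(t \right)} = \frac{\left(t^{2} + t t\right) + t}{4} = \frac{\left(t^{2} + t^{2}\right) + t}{4} = \frac{2 t^{2} + t}{4} = \frac{t + 2 t^{2}}{4} = \frac{t^{2}}{2} + \frac{t}{4}$)
$- B{\left(u{\left(\left(-1 + 8\right) \left(-2 + 0\right) \right)} \right)} = - \frac{2 \left(1 + 2 \cdot 2\right)}{4} = - \frac{2 \left(1 + 4\right)}{4} = - \frac{2 \cdot 5}{4} = \left(-1\right) \frac{5}{2} = - \frac{5}{2}$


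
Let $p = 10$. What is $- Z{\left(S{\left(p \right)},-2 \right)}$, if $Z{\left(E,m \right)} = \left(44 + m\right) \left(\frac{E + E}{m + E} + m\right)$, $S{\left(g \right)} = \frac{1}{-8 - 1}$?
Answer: $\frac{1512}{19} \approx 79.579$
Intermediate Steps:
$S{\left(g \right)} = - \frac{1}{9}$ ($S{\left(g \right)} = \frac{1}{-9} = - \frac{1}{9}$)
$Z{\left(E,m \right)} = \left(44 + m\right) \left(m + \frac{2 E}{E + m}\right)$ ($Z{\left(E,m \right)} = \left(44 + m\right) \left(\frac{2 E}{E + m} + m\right) = \left(44 + m\right) \left(m + \frac{2 E}{E + m}\right)$)
$- Z{\left(S{\left(p \right)},-2 \right)} = - \frac{\left(-2\right)^{3} + 44 \left(-2\right)^{2} + 88 \left(- \frac{1}{9}\right) - \frac{\left(-2\right)^{2}}{9} + 46 \left(- \frac{1}{9}\right) \left(-2\right)}{- \frac{1}{9} - 2} = - \frac{-8 + 44 \cdot 4 - \frac{88}{9} - \frac{4}{9} + \frac{92}{9}}{- \frac{19}{9}} = - \frac{\left(-9\right) \left(-8 + 176 - \frac{88}{9} - \frac{4}{9} + \frac{92}{9}\right)}{19} = - \frac{\left(-9\right) 168}{19} = \left(-1\right) \left(- \frac{1512}{19}\right) = \frac{1512}{19}$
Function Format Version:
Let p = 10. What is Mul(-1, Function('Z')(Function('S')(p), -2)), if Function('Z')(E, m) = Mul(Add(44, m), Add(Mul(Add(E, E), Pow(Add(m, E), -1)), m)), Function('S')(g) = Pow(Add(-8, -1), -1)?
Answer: Rational(1512, 19) ≈ 79.579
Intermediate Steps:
Function('S')(g) = Rational(-1, 9) (Function('S')(g) = Pow(-9, -1) = Rational(-1, 9))
Function('Z')(E, m) = Mul(Add(44, m), Add(m, Mul(2, E, Pow(Add(E, m), -1)))) (Function('Z')(E, m) = Mul(Add(44, m), Add(Mul(Mul(2, E), Pow(Add(E, m), -1)), m)) = Mul(Add(44, m), Add(Mul(2, E, Pow(Add(E, m), -1)), m)) = Mul(Add(44, m), Add(m, Mul(2, E, Pow(Add(E, m), -1)))))
Mul(-1, Function('Z')(Function('S')(p), -2)) = Mul(-1, Mul(Pow(Add(Rational(-1, 9), -2), -1), Add(Pow(-2, 3), Mul(44, Pow(-2, 2)), Mul(88, Rational(-1, 9)), Mul(Rational(-1, 9), Pow(-2, 2)), Mul(46, Rational(-1, 9), -2)))) = Mul(-1, Mul(Pow(Rational(-19, 9), -1), Add(-8, Mul(44, 4), Rational(-88, 9), Mul(Rational(-1, 9), 4), Rational(92, 9)))) = Mul(-1, Mul(Rational(-9, 19), Add(-8, 176, Rational(-88, 9), Rational(-4, 9), Rational(92, 9)))) = Mul(-1, Mul(Rational(-9, 19), 168)) = Mul(-1, Rational(-1512, 19)) = Rational(1512, 19)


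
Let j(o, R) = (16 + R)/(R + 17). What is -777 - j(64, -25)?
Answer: -6225/8 ≈ -778.13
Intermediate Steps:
j(o, R) = (16 + R)/(17 + R)
-777 - j(64, -25) = -777 - (16 - 25)/(17 - 25) = -777 - (-9)/(-8) = -777 - (-1)*(-9)/8 = -777 - 1*9/8 = -777 - 9/8 = -6225/8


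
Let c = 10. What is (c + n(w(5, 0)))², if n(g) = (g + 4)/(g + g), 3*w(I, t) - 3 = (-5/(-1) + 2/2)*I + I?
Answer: 164025/1444 ≈ 113.59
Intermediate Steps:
w(I, t) = 1 + 7*I/3 (w(I, t) = 1 + ((-5/(-1) + 2/2)*I + I)/3 = 1 + ((-5*(-1) + 2*(½))*I + I)/3 = 1 + ((5 + 1)*I + I)/3 = 1 + (6*I + I)/3 = 1 + (7*I)/3 = 1 + 7*I/3)
n(g) = (4 + g)/(2*g) (n(g) = (4 + g)/((2*g)) = (4 + g)*(1/(2*g)) = (4 + g)/(2*g))
(c + n(w(5, 0)))² = (10 + (4 + (1 + (7/3)*5))/(2*(1 + (7/3)*5)))² = (10 + (4 + (1 + 35/3))/(2*(1 + 35/3)))² = (10 + (4 + 38/3)/(2*(38/3)))² = (10 + (½)*(3/38)*(50/3))² = (10 + 25/38)² = (405/38)² = 164025/1444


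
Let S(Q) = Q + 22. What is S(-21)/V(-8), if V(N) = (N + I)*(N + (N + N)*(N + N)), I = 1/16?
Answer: -2/3937 ≈ -0.00050800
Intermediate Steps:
S(Q) = 22 + Q
I = 1/16 (I = 1*(1/16) = 1/16 ≈ 0.062500)
V(N) = (1/16 + N)*(N + 4*N²) (V(N) = (N + 1/16)*(N + (N + N)*(N + N)) = (1/16 + N)*(N + (2*N)*(2*N)) = (1/16 + N)*(N + 4*N²))
S(-21)/V(-8) = (22 - 21)/(((1/16)*(-8)*(1 + 20*(-8) + 64*(-8)²))) = 1/((1/16)*(-8)*(1 - 160 + 64*64)) = 1/((1/16)*(-8)*(1 - 160 + 4096)) = 1/((1/16)*(-8)*3937) = 1/(-3937/2) = 1*(-2/3937) = -2/3937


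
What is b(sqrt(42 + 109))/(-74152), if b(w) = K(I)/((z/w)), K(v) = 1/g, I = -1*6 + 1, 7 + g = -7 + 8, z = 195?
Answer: sqrt(151)/86757840 ≈ 1.4164e-7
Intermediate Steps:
g = -6 (g = -7 + (-7 + 8) = -7 + 1 = -6)
I = -5 (I = -6 + 1 = -5)
K(v) = -1/6 (K(v) = 1/(-6) = -1/6)
b(w) = -w/1170 (b(w) = -w/195/6 = -w/1170)
b(sqrt(42 + 109))/(-74152) = -sqrt(42 + 109)/1170/(-74152) = -sqrt(151)/1170*(-1/74152) = sqrt(151)/86757840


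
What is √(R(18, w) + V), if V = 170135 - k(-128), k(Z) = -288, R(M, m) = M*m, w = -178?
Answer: √167219 ≈ 408.92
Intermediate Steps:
V = 170423 (V = 170135 - 1*(-288) = 170135 + 288 = 170423)
√(R(18, w) + V) = √(18*(-178) + 170423) = √(-3204 + 170423) = √167219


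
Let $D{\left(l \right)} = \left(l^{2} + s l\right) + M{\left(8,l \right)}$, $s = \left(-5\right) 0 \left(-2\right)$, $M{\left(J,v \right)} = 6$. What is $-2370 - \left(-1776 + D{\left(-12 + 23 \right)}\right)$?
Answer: $-721$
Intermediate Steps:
$s = 0$ ($s = 0 \left(-2\right) = 0$)
$D{\left(l \right)} = 6 + l^{2}$ ($D{\left(l \right)} = \left(l^{2} + 0 l\right) + 6 = \left(l^{2} + 0\right) + 6 = l^{2} + 6 = 6 + l^{2}$)
$-2370 - \left(-1776 + D{\left(-12 + 23 \right)}\right) = -2370 - \left(-1776 + \left(6 + \left(-12 + 23\right)^{2}\right)\right) = -2370 - \left(-1776 + \left(6 + 11^{2}\right)\right) = -2370 - \left(-1776 + \left(6 + 121\right)\right) = -2370 - \left(-1776 + 127\right) = -2370 - -1649 = -2370 + 1649 = -721$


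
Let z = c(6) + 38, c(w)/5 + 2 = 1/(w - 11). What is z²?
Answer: 729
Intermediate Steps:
c(w) = -10 + 5/(-11 + w) (c(w) = -10 + 5/(w - 11) = -10 + 5/(-11 + w))
z = 27 (z = 5*(23 - 2*6)/(-11 + 6) + 38 = 5*(23 - 12)/(-5) + 38 = 5*(-⅕)*11 + 38 = -11 + 38 = 27)
z² = 27² = 729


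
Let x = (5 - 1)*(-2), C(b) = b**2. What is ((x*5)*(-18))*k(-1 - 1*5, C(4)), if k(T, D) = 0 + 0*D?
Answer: 0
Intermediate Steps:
k(T, D) = 0 (k(T, D) = 0 + 0 = 0)
x = -8 (x = 4*(-2) = -8)
((x*5)*(-18))*k(-1 - 1*5, C(4)) = (-8*5*(-18))*0 = -40*(-18)*0 = 720*0 = 0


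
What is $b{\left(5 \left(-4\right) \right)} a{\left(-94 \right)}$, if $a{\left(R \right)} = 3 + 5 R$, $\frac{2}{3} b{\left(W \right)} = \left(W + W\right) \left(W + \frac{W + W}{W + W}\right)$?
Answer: $-532380$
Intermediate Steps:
$b{\left(W \right)} = 3 W \left(1 + W\right)$ ($b{\left(W \right)} = \frac{3 \left(W + W\right) \left(W + \frac{W + W}{W + W}\right)}{2} = \frac{3 \cdot 2 W \left(W + \frac{2 W}{2 W}\right)}{2} = \frac{3 \cdot 2 W \left(W + 2 W \frac{1}{2 W}\right)}{2} = \frac{3 \cdot 2 W \left(W + 1\right)}{2} = \frac{3 \cdot 2 W \left(1 + W\right)}{2} = 3 W \left(1 + W\right)$)
$b{\left(5 \left(-4\right) \right)} a{\left(-94 \right)} = 3 \cdot 5 \left(-4\right) \left(1 + 5 \left(-4\right)\right) \left(3 + 5 \left(-94\right)\right) = 3 \left(-20\right) \left(1 - 20\right) \left(3 - 470\right) = 3 \left(-20\right) \left(-19\right) \left(-467\right) = 1140 \left(-467\right) = -532380$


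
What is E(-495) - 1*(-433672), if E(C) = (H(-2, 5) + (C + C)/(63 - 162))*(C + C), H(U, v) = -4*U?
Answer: 415852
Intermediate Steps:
E(C) = 2*C*(8 - 2*C/99) (E(C) = (-4*(-2) + (C + C)/(63 - 162))*(C + C) = (8 + (2*C)/(-99))*(2*C) = (8 + (2*C)*(-1/99))*(2*C) = (8 - 2*C/99)*(2*C) = 2*C*(8 - 2*C/99))
E(-495) - 1*(-433672) = (4/99)*(-495)*(396 - 1*(-495)) - 1*(-433672) = (4/99)*(-495)*(396 + 495) + 433672 = (4/99)*(-495)*891 + 433672 = -17820 + 433672 = 415852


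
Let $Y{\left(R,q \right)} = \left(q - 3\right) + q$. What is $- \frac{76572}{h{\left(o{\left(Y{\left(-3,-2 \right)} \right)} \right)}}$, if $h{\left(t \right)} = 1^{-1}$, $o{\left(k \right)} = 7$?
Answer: $-76572$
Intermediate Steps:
$Y{\left(R,q \right)} = -3 + 2 q$ ($Y{\left(R,q \right)} = \left(-3 + q\right) + q = -3 + 2 q$)
$h{\left(t \right)} = 1$
$- \frac{76572}{h{\left(o{\left(Y{\left(-3,-2 \right)} \right)} \right)}} = - \frac{76572}{1} = \left(-76572\right) 1 = -76572$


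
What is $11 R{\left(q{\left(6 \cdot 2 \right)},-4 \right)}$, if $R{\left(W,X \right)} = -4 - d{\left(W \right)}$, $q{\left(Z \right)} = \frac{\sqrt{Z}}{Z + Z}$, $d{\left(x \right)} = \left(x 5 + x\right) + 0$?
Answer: $-44 - \frac{11 \sqrt{3}}{2} \approx -53.526$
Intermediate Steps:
$d{\left(x \right)} = 6 x$ ($d{\left(x \right)} = \left(5 x + x\right) + 0 = 6 x + 0 = 6 x$)
$q{\left(Z \right)} = \frac{1}{2 \sqrt{Z}}$ ($q{\left(Z \right)} = \frac{\sqrt{Z}}{2 Z} = \frac{1}{2 Z} \sqrt{Z} = \frac{1}{2 \sqrt{Z}}$)
$R{\left(W,X \right)} = -4 - 6 W$
$11 R{\left(q{\left(6 \cdot 2 \right)},-4 \right)} = 11 \left(-4 - 6 \frac{1}{2 \cdot 2 \sqrt{3}}\right) = 11 \left(-4 - 6 \frac{\frac{1}{6} \sqrt{3}}{2}\right) = 11 \left(-4 - 6 \frac{\sqrt{3}}{12}\right) = 11 \left(-4 - \frac{\sqrt{3}}{2}\right) = -44 - \frac{11 \sqrt{3}}{2}$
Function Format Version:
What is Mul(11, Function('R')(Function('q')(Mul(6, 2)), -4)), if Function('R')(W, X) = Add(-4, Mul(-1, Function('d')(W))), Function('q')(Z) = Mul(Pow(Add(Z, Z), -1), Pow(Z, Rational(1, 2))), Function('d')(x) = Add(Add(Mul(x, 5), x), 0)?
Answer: Add(-44, Mul(Rational(-11, 2), Pow(3, Rational(1, 2)))) ≈ -53.526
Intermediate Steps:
Function('d')(x) = Mul(6, x) (Function('d')(x) = Add(Add(Mul(5, x), x), 0) = Add(Mul(6, x), 0) = Mul(6, x))
Function('q')(Z) = Mul(Rational(1, 2), Pow(Z, Rational(-1, 2))) (Function('q')(Z) = Mul(Pow(Mul(2, Z), -1), Pow(Z, Rational(1, 2))) = Mul(Mul(Rational(1, 2), Pow(Z, -1)), Pow(Z, Rational(1, 2))) = Mul(Rational(1, 2), Pow(Z, Rational(-1, 2))))
Function('R')(W, X) = Add(-4, Mul(-6, W)) (Function('R')(W, X) = Add(-4, Mul(-1, Mul(6, W))) = Add(-4, Mul(-6, W)))
Mul(11, Function('R')(Function('q')(Mul(6, 2)), -4)) = Mul(11, Add(-4, Mul(-6, Mul(Rational(1, 2), Pow(Mul(6, 2), Rational(-1, 2)))))) = Mul(11, Add(-4, Mul(-6, Mul(Rational(1, 2), Pow(12, Rational(-1, 2)))))) = Mul(11, Add(-4, Mul(-6, Mul(Rational(1, 2), Mul(Rational(1, 6), Pow(3, Rational(1, 2))))))) = Mul(11, Add(-4, Mul(-6, Mul(Rational(1, 12), Pow(3, Rational(1, 2)))))) = Mul(11, Add(-4, Mul(Rational(-1, 2), Pow(3, Rational(1, 2))))) = Add(-44, Mul(Rational(-11, 2), Pow(3, Rational(1, 2))))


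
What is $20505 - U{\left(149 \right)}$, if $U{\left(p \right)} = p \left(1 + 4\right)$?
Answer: $19760$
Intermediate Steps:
$U{\left(p \right)} = 5 p$ ($U{\left(p \right)} = p 5 = 5 p$)
$20505 - U{\left(149 \right)} = 20505 - 5 \cdot 149 = 20505 - 745 = 19760$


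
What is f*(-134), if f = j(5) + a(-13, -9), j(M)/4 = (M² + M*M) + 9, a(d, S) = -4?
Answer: -31088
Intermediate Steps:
j(M) = 36 + 8*M² (j(M) = 4*((M² + M*M) + 9) = 4*((M² + M²) + 9) = 4*(2*M² + 9) = 4*(9 + 2*M²) = 36 + 8*M²)
f = 232 (f = (36 + 8*5²) - 4 = (36 + 8*25) - 4 = (36 + 200) - 4 = 236 - 4 = 232)
f*(-134) = 232*(-134) = -31088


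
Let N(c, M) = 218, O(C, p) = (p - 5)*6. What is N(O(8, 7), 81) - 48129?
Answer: -47911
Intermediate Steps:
O(C, p) = -30 + 6*p (O(C, p) = (-5 + p)*6 = -30 + 6*p)
N(O(8, 7), 81) - 48129 = 218 - 48129 = -47911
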